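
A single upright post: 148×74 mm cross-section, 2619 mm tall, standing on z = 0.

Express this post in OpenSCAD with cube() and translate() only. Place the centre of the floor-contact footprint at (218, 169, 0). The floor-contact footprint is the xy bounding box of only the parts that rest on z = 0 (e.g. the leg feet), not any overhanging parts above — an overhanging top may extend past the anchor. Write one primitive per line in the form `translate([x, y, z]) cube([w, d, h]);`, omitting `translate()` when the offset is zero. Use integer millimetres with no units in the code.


translate([144, 132, 0]) cube([148, 74, 2619]);


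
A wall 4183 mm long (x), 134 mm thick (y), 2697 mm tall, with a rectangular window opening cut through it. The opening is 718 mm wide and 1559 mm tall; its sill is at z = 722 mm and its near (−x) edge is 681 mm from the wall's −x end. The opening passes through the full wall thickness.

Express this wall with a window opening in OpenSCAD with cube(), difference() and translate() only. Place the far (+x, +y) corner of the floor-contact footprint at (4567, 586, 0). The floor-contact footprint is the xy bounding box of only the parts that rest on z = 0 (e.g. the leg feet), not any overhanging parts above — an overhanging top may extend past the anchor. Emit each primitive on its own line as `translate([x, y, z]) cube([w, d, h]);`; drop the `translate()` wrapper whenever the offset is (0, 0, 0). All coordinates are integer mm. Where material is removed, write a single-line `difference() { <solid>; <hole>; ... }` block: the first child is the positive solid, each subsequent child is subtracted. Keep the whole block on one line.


difference() { translate([384, 452, 0]) cube([4183, 134, 2697]); translate([1065, 452, 722]) cube([718, 134, 1559]); }


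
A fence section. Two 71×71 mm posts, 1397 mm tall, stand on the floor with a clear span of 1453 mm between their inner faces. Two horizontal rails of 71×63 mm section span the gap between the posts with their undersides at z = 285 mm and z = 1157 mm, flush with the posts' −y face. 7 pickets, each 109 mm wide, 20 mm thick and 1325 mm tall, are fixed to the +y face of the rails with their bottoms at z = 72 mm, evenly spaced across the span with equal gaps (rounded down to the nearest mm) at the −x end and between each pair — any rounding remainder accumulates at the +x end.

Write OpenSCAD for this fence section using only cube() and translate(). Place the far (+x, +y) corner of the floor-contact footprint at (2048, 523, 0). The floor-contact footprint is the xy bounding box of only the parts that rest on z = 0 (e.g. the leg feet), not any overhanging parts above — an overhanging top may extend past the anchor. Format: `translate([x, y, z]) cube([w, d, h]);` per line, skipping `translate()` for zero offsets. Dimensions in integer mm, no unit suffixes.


translate([453, 452, 0]) cube([71, 71, 1397]);
translate([1977, 452, 0]) cube([71, 71, 1397]);
translate([524, 452, 285]) cube([1453, 71, 63]);
translate([524, 452, 1157]) cube([1453, 71, 63]);
translate([610, 523, 72]) cube([109, 20, 1325]);
translate([805, 523, 72]) cube([109, 20, 1325]);
translate([1000, 523, 72]) cube([109, 20, 1325]);
translate([1195, 523, 72]) cube([109, 20, 1325]);
translate([1390, 523, 72]) cube([109, 20, 1325]);
translate([1585, 523, 72]) cube([109, 20, 1325]);
translate([1780, 523, 72]) cube([109, 20, 1325]);


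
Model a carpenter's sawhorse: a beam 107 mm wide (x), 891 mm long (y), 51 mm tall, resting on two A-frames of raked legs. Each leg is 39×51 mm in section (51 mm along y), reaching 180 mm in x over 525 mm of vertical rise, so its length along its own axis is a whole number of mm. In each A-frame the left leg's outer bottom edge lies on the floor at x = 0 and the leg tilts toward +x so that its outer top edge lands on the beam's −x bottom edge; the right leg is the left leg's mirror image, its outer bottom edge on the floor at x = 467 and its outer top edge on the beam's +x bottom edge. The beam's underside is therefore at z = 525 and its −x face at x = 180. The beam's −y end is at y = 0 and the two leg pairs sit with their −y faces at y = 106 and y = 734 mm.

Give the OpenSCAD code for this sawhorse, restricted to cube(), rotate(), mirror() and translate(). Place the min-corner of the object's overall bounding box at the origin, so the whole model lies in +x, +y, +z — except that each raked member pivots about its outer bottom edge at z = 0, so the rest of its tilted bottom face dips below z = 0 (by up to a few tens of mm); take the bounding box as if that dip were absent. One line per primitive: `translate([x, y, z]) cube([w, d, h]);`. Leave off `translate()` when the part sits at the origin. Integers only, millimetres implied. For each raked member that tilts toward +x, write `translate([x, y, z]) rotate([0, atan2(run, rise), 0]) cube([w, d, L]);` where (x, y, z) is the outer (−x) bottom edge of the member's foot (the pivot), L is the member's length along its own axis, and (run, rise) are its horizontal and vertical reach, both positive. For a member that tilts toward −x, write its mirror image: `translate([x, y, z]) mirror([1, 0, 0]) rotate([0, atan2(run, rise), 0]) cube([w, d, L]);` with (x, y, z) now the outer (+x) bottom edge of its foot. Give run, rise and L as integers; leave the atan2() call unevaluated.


translate([180, 0, 525]) cube([107, 891, 51]);
translate([0, 106, 0]) rotate([0, atan2(180, 525), 0]) cube([39, 51, 555]);
translate([467, 106, 0]) mirror([1, 0, 0]) rotate([0, atan2(180, 525), 0]) cube([39, 51, 555]);
translate([0, 734, 0]) rotate([0, atan2(180, 525), 0]) cube([39, 51, 555]);
translate([467, 734, 0]) mirror([1, 0, 0]) rotate([0, atan2(180, 525), 0]) cube([39, 51, 555]);


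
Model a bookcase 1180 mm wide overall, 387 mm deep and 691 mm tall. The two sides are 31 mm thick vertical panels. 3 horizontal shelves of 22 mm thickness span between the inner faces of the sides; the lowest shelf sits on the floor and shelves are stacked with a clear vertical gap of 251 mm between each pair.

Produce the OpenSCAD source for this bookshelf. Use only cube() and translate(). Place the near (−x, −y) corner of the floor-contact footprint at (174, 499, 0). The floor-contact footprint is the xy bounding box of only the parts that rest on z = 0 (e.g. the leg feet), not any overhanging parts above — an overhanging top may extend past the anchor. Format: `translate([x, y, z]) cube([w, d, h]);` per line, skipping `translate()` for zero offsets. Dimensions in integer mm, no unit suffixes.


translate([174, 499, 0]) cube([31, 387, 691]);
translate([1323, 499, 0]) cube([31, 387, 691]);
translate([205, 499, 0]) cube([1118, 387, 22]);
translate([205, 499, 273]) cube([1118, 387, 22]);
translate([205, 499, 546]) cube([1118, 387, 22]);


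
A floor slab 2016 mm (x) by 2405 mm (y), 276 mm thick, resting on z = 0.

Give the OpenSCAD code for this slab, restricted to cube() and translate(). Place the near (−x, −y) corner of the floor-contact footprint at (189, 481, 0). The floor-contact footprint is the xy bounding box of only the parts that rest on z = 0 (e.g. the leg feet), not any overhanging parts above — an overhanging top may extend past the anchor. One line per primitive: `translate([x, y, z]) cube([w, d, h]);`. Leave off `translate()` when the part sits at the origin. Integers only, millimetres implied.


translate([189, 481, 0]) cube([2016, 2405, 276]);


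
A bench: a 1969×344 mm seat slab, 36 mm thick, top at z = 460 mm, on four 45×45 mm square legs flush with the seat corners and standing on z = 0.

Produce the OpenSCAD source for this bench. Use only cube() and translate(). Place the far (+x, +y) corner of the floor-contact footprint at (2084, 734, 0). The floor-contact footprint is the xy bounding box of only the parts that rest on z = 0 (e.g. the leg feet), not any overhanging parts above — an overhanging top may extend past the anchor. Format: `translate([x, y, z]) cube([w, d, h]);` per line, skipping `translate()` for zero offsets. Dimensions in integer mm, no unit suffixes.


translate([115, 390, 424]) cube([1969, 344, 36]);
translate([115, 390, 0]) cube([45, 45, 424]);
translate([115, 689, 0]) cube([45, 45, 424]);
translate([2039, 390, 0]) cube([45, 45, 424]);
translate([2039, 689, 0]) cube([45, 45, 424]);


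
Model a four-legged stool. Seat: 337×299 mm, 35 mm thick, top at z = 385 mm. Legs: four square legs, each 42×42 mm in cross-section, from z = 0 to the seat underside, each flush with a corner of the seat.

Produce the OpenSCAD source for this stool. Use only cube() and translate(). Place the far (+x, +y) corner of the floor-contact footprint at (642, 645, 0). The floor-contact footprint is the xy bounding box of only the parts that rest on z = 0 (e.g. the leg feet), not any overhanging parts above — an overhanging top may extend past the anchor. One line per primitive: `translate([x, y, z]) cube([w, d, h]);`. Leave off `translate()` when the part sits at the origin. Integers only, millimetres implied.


translate([305, 346, 350]) cube([337, 299, 35]);
translate([305, 346, 0]) cube([42, 42, 350]);
translate([600, 346, 0]) cube([42, 42, 350]);
translate([305, 603, 0]) cube([42, 42, 350]);
translate([600, 603, 0]) cube([42, 42, 350]);


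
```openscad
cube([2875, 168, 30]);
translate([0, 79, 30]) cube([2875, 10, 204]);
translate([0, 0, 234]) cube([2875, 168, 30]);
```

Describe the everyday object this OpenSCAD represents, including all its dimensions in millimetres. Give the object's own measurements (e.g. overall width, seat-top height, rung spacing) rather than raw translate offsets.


An I-beam lying along x, 2875 mm long. Overall section height 264 mm. Two flanges 168 mm wide (y) and 30 mm thick, one on the floor and one at the top; a web 10 mm thick runs between them, centred on the flange width.


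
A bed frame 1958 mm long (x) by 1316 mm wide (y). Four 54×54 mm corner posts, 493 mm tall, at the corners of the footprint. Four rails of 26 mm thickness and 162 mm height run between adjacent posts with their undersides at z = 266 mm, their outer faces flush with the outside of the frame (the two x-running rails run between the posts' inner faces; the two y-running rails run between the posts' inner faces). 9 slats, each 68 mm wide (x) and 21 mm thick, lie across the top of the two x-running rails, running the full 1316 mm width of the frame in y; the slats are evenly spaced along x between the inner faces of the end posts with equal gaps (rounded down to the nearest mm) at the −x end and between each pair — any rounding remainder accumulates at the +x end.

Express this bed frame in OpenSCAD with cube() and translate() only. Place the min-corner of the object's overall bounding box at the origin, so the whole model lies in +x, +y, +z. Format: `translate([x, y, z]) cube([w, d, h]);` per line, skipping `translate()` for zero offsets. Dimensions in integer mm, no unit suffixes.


cube([54, 54, 493]);
translate([0, 1262, 0]) cube([54, 54, 493]);
translate([1904, 0, 0]) cube([54, 54, 493]);
translate([1904, 1262, 0]) cube([54, 54, 493]);
translate([54, 0, 266]) cube([1850, 26, 162]);
translate([54, 1290, 266]) cube([1850, 26, 162]);
translate([0, 54, 266]) cube([26, 1208, 162]);
translate([1932, 54, 266]) cube([26, 1208, 162]);
translate([177, 0, 428]) cube([68, 1316, 21]);
translate([368, 0, 428]) cube([68, 1316, 21]);
translate([559, 0, 428]) cube([68, 1316, 21]);
translate([750, 0, 428]) cube([68, 1316, 21]);
translate([941, 0, 428]) cube([68, 1316, 21]);
translate([1132, 0, 428]) cube([68, 1316, 21]);
translate([1323, 0, 428]) cube([68, 1316, 21]);
translate([1514, 0, 428]) cube([68, 1316, 21]);
translate([1705, 0, 428]) cube([68, 1316, 21]);


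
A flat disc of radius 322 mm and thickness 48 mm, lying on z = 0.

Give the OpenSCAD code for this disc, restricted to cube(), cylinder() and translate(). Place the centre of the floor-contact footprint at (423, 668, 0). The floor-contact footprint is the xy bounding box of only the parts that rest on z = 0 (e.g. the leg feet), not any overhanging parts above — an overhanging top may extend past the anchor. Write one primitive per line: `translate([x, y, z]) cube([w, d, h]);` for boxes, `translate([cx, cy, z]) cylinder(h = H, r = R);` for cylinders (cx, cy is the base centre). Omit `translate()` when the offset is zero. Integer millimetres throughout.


translate([423, 668, 0]) cylinder(h = 48, r = 322);


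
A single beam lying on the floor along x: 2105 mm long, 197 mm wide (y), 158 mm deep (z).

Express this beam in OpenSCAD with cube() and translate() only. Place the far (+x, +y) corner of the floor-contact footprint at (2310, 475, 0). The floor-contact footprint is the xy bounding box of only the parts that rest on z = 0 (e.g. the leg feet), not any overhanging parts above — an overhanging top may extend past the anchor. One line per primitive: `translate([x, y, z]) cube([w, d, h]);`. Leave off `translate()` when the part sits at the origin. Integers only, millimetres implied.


translate([205, 278, 0]) cube([2105, 197, 158]);


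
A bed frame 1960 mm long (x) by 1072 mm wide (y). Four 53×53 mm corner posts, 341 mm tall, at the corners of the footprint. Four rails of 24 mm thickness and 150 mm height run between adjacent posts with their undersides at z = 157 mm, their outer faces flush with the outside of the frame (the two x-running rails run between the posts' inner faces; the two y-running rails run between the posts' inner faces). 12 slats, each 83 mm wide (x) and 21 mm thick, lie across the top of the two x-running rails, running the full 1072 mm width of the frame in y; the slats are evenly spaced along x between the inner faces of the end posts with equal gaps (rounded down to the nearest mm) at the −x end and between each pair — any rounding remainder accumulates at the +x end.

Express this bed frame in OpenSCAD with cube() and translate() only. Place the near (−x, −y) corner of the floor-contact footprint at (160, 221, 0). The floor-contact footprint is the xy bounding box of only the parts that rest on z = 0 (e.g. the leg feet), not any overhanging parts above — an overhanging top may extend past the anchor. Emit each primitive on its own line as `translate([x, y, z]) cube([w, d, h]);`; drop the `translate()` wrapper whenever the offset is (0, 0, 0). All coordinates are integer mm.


translate([160, 221, 0]) cube([53, 53, 341]);
translate([160, 1240, 0]) cube([53, 53, 341]);
translate([2067, 221, 0]) cube([53, 53, 341]);
translate([2067, 1240, 0]) cube([53, 53, 341]);
translate([213, 221, 157]) cube([1854, 24, 150]);
translate([213, 1269, 157]) cube([1854, 24, 150]);
translate([160, 274, 157]) cube([24, 966, 150]);
translate([2096, 274, 157]) cube([24, 966, 150]);
translate([279, 221, 307]) cube([83, 1072, 21]);
translate([428, 221, 307]) cube([83, 1072, 21]);
translate([577, 221, 307]) cube([83, 1072, 21]);
translate([726, 221, 307]) cube([83, 1072, 21]);
translate([875, 221, 307]) cube([83, 1072, 21]);
translate([1024, 221, 307]) cube([83, 1072, 21]);
translate([1173, 221, 307]) cube([83, 1072, 21]);
translate([1322, 221, 307]) cube([83, 1072, 21]);
translate([1471, 221, 307]) cube([83, 1072, 21]);
translate([1620, 221, 307]) cube([83, 1072, 21]);
translate([1769, 221, 307]) cube([83, 1072, 21]);
translate([1918, 221, 307]) cube([83, 1072, 21]);


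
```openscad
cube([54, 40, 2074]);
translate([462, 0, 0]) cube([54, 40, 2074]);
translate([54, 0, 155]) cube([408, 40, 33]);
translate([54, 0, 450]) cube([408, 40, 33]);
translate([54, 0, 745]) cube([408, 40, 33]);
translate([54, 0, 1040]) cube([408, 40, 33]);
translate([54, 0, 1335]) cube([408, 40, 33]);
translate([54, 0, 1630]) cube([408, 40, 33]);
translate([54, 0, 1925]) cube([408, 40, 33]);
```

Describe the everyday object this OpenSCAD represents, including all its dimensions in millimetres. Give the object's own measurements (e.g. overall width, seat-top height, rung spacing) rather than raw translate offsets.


A straight ladder. Two 54×40 mm vertical rails, 2074 mm tall, stand 516 mm apart (outside-to-outside) with their front faces coplanar on the −y side. 7 rungs, each 40 mm deep and 33 mm tall, span between the inner faces of the rails, front faces flush with the rails. The lowest rung's underside is at z = 155 mm and rungs are spaced 295 mm apart (underside to underside).


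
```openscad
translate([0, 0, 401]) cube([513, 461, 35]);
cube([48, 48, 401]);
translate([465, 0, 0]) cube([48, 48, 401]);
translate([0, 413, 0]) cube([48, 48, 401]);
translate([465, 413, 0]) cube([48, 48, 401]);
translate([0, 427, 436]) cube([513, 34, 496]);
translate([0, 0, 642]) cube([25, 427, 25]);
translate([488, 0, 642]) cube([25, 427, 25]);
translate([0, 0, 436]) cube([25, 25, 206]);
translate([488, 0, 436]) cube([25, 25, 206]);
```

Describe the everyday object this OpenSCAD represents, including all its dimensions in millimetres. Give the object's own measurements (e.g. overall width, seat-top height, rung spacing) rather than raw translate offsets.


A chair. The seat is a 513×461×35 mm slab with its top at z = 436 mm, on four 48×48 mm corner legs (flush with the seat edges, standing on z = 0). A flat backrest 34 mm thick, 496 mm tall, spans the full seat width and rises from the seat top along its +y edge, rear face flush with the rear of the seat. Two armrests of 25×25 mm section run along each side from the seat's front edge to the front of the backrest, top faces 231 mm above the seat top and outer faces flush with the seat's x-edges; a 25×25 mm post under the front of each armrest stands on the seat at the front corner.


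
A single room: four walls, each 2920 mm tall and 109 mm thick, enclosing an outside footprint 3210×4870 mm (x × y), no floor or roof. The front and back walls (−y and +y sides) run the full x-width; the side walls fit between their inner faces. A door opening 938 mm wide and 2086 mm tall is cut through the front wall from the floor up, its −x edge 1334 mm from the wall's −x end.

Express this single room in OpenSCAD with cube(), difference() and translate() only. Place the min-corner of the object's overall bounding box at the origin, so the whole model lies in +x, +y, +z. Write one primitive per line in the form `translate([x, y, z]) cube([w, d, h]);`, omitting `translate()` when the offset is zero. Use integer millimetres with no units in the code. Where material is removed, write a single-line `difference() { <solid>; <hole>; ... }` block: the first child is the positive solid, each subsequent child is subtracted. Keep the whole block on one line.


difference() { cube([3210, 109, 2920]); translate([1334, 0, 0]) cube([938, 109, 2086]); }
translate([0, 4761, 0]) cube([3210, 109, 2920]);
translate([0, 109, 0]) cube([109, 4652, 2920]);
translate([3101, 109, 0]) cube([109, 4652, 2920]);


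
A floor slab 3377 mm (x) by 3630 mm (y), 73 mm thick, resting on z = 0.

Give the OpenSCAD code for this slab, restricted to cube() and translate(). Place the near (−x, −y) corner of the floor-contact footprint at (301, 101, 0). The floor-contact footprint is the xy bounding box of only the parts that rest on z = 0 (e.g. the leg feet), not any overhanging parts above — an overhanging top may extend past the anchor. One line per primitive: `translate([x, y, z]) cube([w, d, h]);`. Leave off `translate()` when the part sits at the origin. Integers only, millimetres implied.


translate([301, 101, 0]) cube([3377, 3630, 73]);


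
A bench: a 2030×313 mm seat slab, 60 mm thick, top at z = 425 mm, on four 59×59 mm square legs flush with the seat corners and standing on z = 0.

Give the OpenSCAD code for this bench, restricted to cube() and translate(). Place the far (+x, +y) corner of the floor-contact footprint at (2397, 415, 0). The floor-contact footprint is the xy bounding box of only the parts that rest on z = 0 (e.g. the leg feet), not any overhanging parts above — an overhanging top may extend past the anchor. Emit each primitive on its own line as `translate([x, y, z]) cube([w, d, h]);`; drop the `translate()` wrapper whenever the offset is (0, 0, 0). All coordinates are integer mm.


// leg_h = 425 − 60 = 365
translate([367, 102, 365]) cube([2030, 313, 60]);
translate([367, 102, 0]) cube([59, 59, 365]);
translate([367, 356, 0]) cube([59, 59, 365]);
translate([2338, 102, 0]) cube([59, 59, 365]);
translate([2338, 356, 0]) cube([59, 59, 365]);


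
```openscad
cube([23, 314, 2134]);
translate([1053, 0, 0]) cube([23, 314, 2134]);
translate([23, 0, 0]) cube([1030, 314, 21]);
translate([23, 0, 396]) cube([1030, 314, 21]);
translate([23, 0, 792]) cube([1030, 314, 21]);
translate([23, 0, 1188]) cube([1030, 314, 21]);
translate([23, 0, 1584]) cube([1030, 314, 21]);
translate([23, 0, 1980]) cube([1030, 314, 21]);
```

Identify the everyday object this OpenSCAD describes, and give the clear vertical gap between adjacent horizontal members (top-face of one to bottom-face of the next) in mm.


A bookshelf. The clear shelf gap is 375 mm.

Two tall side panels with 6 horizontal boards between them — a bookshelf. The first two shelf undersides are at z = 0 and z = 396; with shelf thickness 21, the clear gap is 396 − 0 − 21 = 375 mm.


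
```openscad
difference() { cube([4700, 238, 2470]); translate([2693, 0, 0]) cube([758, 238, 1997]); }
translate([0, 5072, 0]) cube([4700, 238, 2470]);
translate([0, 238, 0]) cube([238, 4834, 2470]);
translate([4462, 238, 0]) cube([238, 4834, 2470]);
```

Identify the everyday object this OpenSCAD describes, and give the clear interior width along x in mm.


A single room. The interior width is 4224 mm.

Four walls enclosing a rectangle with a door in the front wall — a room. Outside width 4700 minus two 238 mm walls gives 4224 mm.


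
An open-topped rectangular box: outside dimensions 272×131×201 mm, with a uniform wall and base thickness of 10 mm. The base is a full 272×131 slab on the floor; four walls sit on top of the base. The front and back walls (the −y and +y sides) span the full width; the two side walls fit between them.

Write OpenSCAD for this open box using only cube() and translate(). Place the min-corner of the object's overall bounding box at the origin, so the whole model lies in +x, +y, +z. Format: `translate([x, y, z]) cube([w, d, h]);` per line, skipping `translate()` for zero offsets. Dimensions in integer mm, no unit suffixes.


cube([272, 131, 10]);
translate([0, 0, 10]) cube([272, 10, 191]);
translate([0, 121, 10]) cube([272, 10, 191]);
translate([0, 10, 10]) cube([10, 111, 191]);
translate([262, 10, 10]) cube([10, 111, 191]);


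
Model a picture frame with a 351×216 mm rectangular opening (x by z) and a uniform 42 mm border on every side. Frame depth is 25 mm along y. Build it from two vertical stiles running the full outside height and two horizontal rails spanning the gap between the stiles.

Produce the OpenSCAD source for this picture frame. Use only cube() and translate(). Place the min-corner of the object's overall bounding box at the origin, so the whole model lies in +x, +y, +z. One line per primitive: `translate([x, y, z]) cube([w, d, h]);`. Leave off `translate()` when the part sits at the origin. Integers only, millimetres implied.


cube([42, 25, 300]);
translate([393, 0, 0]) cube([42, 25, 300]);
translate([42, 0, 0]) cube([351, 25, 42]);
translate([42, 0, 258]) cube([351, 25, 42]);


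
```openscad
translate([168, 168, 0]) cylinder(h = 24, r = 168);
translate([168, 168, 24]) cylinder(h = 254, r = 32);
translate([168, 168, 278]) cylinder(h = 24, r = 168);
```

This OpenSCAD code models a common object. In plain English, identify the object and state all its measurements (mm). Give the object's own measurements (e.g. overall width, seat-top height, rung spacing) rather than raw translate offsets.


A spool: two coaxial disc flanges of radius 168 mm and thickness 24 mm, joined by a core cylinder of radius 32 mm and height 254 mm. The lower flange rests on z = 0 and the three cylinders share a vertical axis.


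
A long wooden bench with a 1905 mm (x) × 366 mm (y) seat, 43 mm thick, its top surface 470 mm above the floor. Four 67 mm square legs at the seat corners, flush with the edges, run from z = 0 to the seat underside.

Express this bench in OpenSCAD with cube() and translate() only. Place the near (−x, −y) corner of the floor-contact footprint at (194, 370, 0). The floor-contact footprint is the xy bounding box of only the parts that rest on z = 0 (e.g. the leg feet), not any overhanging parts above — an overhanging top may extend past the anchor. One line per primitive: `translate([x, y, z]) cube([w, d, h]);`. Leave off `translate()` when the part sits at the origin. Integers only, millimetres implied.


translate([194, 370, 427]) cube([1905, 366, 43]);
translate([194, 370, 0]) cube([67, 67, 427]);
translate([194, 669, 0]) cube([67, 67, 427]);
translate([2032, 370, 0]) cube([67, 67, 427]);
translate([2032, 669, 0]) cube([67, 67, 427]);


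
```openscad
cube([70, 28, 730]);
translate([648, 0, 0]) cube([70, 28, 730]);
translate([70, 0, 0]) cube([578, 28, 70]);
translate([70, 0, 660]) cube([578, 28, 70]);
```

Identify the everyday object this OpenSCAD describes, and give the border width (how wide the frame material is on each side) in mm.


A picture frame. The border width is 70 mm.

Four thin pieces enclosing a rectangular opening — a picture frame. The two full-height stiles are 730 mm tall; the top rail sits at z = 660 and is 70 mm tall, so the border above the opening is 730 − 660 = 70 mm, matching the stile x-width.


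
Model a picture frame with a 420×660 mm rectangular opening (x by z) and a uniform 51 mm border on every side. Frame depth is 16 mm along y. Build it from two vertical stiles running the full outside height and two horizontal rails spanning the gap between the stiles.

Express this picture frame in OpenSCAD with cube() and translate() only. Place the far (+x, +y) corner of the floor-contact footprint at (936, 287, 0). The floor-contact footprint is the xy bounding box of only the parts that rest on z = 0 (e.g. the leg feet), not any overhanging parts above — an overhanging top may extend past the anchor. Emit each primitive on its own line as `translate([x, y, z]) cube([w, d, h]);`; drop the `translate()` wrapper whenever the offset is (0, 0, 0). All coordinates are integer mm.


translate([414, 271, 0]) cube([51, 16, 762]);
translate([885, 271, 0]) cube([51, 16, 762]);
translate([465, 271, 0]) cube([420, 16, 51]);
translate([465, 271, 711]) cube([420, 16, 51]);


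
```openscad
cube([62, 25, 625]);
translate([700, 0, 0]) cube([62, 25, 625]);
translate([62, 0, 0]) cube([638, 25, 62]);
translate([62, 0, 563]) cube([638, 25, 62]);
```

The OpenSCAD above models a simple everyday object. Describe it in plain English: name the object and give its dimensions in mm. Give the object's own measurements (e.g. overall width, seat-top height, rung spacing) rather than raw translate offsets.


A rectangular picture frame lying in the x–z plane (depth along y). The opening is 638 mm wide (x) by 501 mm tall (z), surrounded by a border 62 mm wide on all four sides. The frame is 25 mm deep and is made of two full-height vertical stiles with two horizontal rails fitted between them.


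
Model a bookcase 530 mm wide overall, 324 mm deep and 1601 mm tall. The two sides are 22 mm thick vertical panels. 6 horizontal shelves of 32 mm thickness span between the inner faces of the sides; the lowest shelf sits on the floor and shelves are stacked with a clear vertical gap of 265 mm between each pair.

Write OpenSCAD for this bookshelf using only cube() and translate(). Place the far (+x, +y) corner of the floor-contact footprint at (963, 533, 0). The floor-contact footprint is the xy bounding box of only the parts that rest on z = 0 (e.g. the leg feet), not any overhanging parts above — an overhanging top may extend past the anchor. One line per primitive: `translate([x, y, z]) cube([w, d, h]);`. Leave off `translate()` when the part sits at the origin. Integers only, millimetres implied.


translate([433, 209, 0]) cube([22, 324, 1601]);
translate([941, 209, 0]) cube([22, 324, 1601]);
translate([455, 209, 0]) cube([486, 324, 32]);
translate([455, 209, 297]) cube([486, 324, 32]);
translate([455, 209, 594]) cube([486, 324, 32]);
translate([455, 209, 891]) cube([486, 324, 32]);
translate([455, 209, 1188]) cube([486, 324, 32]);
translate([455, 209, 1485]) cube([486, 324, 32]);


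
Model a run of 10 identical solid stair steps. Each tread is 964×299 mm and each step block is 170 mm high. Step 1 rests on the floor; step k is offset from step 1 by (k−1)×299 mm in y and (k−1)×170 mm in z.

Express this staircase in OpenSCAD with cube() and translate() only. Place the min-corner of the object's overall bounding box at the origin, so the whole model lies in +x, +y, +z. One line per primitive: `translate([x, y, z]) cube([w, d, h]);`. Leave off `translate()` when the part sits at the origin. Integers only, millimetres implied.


cube([964, 299, 170]);
translate([0, 299, 170]) cube([964, 299, 170]);
translate([0, 598, 340]) cube([964, 299, 170]);
translate([0, 897, 510]) cube([964, 299, 170]);
translate([0, 1196, 680]) cube([964, 299, 170]);
translate([0, 1495, 850]) cube([964, 299, 170]);
translate([0, 1794, 1020]) cube([964, 299, 170]);
translate([0, 2093, 1190]) cube([964, 299, 170]);
translate([0, 2392, 1360]) cube([964, 299, 170]);
translate([0, 2691, 1530]) cube([964, 299, 170]);


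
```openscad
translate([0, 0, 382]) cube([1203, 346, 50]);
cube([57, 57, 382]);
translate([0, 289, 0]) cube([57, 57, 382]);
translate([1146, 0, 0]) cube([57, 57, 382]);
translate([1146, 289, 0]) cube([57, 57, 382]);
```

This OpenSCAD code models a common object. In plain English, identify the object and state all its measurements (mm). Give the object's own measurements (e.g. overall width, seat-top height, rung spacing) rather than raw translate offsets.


A long wooden bench with a 1203 mm (x) × 346 mm (y) seat, 50 mm thick, its top surface 432 mm above the floor. Four 57 mm square legs at the seat corners, flush with the edges, run from z = 0 to the seat underside.


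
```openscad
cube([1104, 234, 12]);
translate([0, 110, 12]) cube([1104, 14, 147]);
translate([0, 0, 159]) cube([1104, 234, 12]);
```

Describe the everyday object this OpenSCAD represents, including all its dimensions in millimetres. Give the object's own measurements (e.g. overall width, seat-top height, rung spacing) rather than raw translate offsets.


An I-beam lying along x, 1104 mm long. Overall section height 171 mm. Two flanges 234 mm wide (y) and 12 mm thick, one on the floor and one at the top; a web 14 mm thick runs between them, centred on the flange width.


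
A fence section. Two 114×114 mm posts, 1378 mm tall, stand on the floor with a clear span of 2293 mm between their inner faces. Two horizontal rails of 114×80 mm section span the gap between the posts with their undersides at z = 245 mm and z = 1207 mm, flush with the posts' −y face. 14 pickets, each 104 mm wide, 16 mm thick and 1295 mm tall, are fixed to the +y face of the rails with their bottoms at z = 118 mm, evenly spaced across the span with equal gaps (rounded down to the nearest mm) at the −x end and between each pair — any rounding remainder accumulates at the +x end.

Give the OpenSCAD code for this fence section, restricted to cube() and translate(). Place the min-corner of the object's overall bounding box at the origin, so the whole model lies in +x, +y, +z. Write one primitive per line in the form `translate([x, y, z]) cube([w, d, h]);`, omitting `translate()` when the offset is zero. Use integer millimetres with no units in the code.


cube([114, 114, 1378]);
translate([2407, 0, 0]) cube([114, 114, 1378]);
translate([114, 0, 245]) cube([2293, 114, 80]);
translate([114, 0, 1207]) cube([2293, 114, 80]);
translate([169, 114, 118]) cube([104, 16, 1295]);
translate([328, 114, 118]) cube([104, 16, 1295]);
translate([487, 114, 118]) cube([104, 16, 1295]);
translate([646, 114, 118]) cube([104, 16, 1295]);
translate([805, 114, 118]) cube([104, 16, 1295]);
translate([964, 114, 118]) cube([104, 16, 1295]);
translate([1123, 114, 118]) cube([104, 16, 1295]);
translate([1282, 114, 118]) cube([104, 16, 1295]);
translate([1441, 114, 118]) cube([104, 16, 1295]);
translate([1600, 114, 118]) cube([104, 16, 1295]);
translate([1759, 114, 118]) cube([104, 16, 1295]);
translate([1918, 114, 118]) cube([104, 16, 1295]);
translate([2077, 114, 118]) cube([104, 16, 1295]);
translate([2236, 114, 118]) cube([104, 16, 1295]);


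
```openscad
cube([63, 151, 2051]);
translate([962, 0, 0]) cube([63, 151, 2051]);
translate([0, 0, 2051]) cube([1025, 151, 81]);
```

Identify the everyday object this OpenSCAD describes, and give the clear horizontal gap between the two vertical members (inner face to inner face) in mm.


A door frame. The clear opening width is 899 mm.

Two 2051 mm tall posts with a header on top — a door frame. The left jamb is 63 mm wide at x = 0; the right jamb starts at x = 962. The clear opening is 962 − 63 = 899 mm.


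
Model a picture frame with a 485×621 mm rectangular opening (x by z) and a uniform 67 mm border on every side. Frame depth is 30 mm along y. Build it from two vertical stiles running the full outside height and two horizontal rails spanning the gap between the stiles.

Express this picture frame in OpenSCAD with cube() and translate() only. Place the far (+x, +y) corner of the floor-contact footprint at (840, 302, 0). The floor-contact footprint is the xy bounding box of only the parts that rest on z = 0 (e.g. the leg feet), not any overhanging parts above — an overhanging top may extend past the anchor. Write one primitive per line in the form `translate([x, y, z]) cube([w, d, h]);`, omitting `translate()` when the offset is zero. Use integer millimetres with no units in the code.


translate([221, 272, 0]) cube([67, 30, 755]);
translate([773, 272, 0]) cube([67, 30, 755]);
translate([288, 272, 0]) cube([485, 30, 67]);
translate([288, 272, 688]) cube([485, 30, 67]);


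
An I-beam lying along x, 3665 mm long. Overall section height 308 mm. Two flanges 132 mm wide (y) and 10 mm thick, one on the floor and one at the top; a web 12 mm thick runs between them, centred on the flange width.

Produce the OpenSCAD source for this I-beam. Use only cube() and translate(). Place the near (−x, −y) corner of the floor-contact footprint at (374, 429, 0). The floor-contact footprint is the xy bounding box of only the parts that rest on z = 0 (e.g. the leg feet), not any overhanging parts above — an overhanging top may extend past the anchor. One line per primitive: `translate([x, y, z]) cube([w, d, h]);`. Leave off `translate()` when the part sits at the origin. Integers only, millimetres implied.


translate([374, 429, 0]) cube([3665, 132, 10]);
translate([374, 489, 10]) cube([3665, 12, 288]);
translate([374, 429, 298]) cube([3665, 132, 10]);


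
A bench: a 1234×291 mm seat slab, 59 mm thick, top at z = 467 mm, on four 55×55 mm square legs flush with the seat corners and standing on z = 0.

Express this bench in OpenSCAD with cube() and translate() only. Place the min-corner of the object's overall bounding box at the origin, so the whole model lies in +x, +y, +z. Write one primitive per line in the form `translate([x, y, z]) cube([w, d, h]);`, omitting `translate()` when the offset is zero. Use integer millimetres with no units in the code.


translate([0, 0, 408]) cube([1234, 291, 59]);
cube([55, 55, 408]);
translate([0, 236, 0]) cube([55, 55, 408]);
translate([1179, 0, 0]) cube([55, 55, 408]);
translate([1179, 236, 0]) cube([55, 55, 408]);


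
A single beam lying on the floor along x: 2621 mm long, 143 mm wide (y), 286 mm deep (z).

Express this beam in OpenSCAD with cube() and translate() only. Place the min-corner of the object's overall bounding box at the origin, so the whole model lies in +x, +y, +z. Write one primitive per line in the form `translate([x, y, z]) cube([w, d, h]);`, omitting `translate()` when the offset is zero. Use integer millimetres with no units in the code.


cube([2621, 143, 286]);


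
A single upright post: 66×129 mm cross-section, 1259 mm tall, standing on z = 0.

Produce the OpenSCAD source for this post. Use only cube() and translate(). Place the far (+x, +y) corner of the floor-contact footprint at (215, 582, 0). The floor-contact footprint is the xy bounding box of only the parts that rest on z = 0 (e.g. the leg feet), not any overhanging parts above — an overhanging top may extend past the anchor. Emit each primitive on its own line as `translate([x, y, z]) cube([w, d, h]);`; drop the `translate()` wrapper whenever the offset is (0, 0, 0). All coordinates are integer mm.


translate([149, 453, 0]) cube([66, 129, 1259]);


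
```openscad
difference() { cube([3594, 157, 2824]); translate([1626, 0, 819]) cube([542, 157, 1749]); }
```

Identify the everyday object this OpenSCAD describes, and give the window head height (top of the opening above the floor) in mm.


A wall with a window opening. The window head height is 2568 mm.

A wall with a rectangular opening subtracted — a window. Sill at z = 819, opening 1749 mm tall, so the head is at 819 + 1749 = 2568 mm.


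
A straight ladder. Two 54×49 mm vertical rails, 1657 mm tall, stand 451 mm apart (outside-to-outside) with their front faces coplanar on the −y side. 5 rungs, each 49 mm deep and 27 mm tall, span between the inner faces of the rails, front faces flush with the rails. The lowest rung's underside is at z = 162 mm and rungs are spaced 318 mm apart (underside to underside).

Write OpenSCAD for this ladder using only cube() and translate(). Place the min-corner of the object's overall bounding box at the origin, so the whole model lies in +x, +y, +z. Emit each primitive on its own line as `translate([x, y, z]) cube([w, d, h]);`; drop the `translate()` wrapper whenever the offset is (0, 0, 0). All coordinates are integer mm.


// rung span = 451 - 2*54 = 343
// rung[k] z = 162 + k*318
cube([54, 49, 1657]);
translate([397, 0, 0]) cube([54, 49, 1657]);
translate([54, 0, 162]) cube([343, 49, 27]);
translate([54, 0, 480]) cube([343, 49, 27]);
translate([54, 0, 798]) cube([343, 49, 27]);
translate([54, 0, 1116]) cube([343, 49, 27]);
translate([54, 0, 1434]) cube([343, 49, 27]);


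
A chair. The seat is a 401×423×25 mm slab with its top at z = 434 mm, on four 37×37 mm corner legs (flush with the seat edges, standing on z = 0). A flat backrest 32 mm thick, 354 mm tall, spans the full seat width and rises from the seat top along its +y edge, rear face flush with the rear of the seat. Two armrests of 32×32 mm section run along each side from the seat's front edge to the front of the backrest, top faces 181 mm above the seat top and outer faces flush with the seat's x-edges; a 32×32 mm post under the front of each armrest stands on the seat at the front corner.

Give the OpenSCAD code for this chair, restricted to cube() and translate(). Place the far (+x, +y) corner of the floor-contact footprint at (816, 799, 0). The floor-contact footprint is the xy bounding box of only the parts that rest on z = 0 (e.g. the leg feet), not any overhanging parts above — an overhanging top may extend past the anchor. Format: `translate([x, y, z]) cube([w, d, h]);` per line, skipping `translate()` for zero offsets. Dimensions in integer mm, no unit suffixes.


translate([415, 376, 409]) cube([401, 423, 25]);
translate([415, 376, 0]) cube([37, 37, 409]);
translate([779, 376, 0]) cube([37, 37, 409]);
translate([415, 762, 0]) cube([37, 37, 409]);
translate([779, 762, 0]) cube([37, 37, 409]);
translate([415, 767, 434]) cube([401, 32, 354]);
translate([415, 376, 583]) cube([32, 391, 32]);
translate([784, 376, 583]) cube([32, 391, 32]);
translate([415, 376, 434]) cube([32, 32, 149]);
translate([784, 376, 434]) cube([32, 32, 149]);


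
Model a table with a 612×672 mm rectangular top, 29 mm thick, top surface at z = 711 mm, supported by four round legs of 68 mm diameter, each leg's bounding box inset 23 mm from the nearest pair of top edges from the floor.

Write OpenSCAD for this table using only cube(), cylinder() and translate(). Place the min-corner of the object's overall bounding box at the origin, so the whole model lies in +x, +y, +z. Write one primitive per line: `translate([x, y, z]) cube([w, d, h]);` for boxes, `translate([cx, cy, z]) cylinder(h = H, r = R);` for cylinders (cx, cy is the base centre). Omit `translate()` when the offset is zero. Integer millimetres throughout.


// leg_h = 711 - 29 = 682
translate([0, 0, 682]) cube([612, 672, 29]);
translate([57, 57, 0]) cylinder(h = 682, r = 34);
translate([555, 57, 0]) cylinder(h = 682, r = 34);
translate([57, 615, 0]) cylinder(h = 682, r = 34);
translate([555, 615, 0]) cylinder(h = 682, r = 34);
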